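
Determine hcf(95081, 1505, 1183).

95081 = 7 · 17² · 47; 1505 = 5 · 7 · 43; 1183 = 7 · 13²
gcd takes min exponent of each prime: 7 = 7

7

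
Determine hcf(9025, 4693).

Euclid: 9025 = 1·4693 + 4332; 4693 = 1·4332 + 361; 4332 = 12·361 + 0. Last nonzero remainder: 361.

361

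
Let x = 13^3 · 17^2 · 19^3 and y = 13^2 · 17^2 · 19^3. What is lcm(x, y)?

4355005447

max exponent per prime: 13^3 · 17^2 · 19^3 = 4355005447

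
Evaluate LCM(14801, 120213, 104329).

14801 = 19² · 41; 120213 = 3² · 19² · 37; 104329 = 17² · 19²
lcm takes max exponent of each prime: 3² · 17² · 19² · 37 · 41 = 1424403837

1424403837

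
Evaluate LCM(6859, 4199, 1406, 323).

6859 = 19³; 4199 = 13 · 17 · 19; 1406 = 2 · 19 · 37; 323 = 17 · 19
lcm takes max exponent of each prime: 2 · 13 · 17 · 19³ · 37 = 112172086

112172086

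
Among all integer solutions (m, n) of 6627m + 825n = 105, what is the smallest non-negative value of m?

65

Reduce mod 825: 6627m ≡ 105 (mod 825). With g = gcd(6627, 825) = 3 dividing 105, divide through: 2209m ≡ 35 (mod 275).
Since gcd(2209, 275) = 1, m ≡ 35·(2209)⁻¹ ≡ 65 (mod 275). Smallest non-negative: 65.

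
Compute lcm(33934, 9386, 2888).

33934 = 2 · 19² · 47; 9386 = 2 · 13 · 19²; 2888 = 2³ · 19²
lcm takes max exponent of each prime: 2³ · 13 · 19² · 47 = 1764568

1764568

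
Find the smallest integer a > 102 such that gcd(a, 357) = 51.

357 = 51·7. Any a with gcd(a, 357) = 51 is a multiple of 51, say 51s, with s coprime to 7.
Need s > 102/51, so s ≥ 3. First s ≥ 3 with gcd(s, 7) = 1 is s = 3. Thus a = 51·3 = 153.

153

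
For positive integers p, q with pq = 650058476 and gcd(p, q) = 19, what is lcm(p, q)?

34213604

For any two positive integers, gcd × lcm equals their product. Hence lcm = 650058476 / 19 = 34213604.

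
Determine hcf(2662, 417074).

2662 = 2 · 11³
417074 = 2 · 7 · 31³
Common: 2 = 2

2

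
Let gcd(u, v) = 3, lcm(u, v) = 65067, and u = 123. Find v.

1587

Using uv = gcd(u,v)·lcm(u,v) = 3·65067 = 195201, we get v = 195201/123 = 1587.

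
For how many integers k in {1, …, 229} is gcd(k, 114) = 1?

Prime factors of 114: 2, 3, 19. Count integers ≤ 229 divisible by none of them.
By inclusion–exclusion: 229 − ⌊229/2⌋ − ⌊229/3⌋ − ⌊229/19⌋ + ⌊229/6⌋ + ⌊229/38⌋ + ⌊229/57⌋ − ⌊229/114⌋ = 73.

73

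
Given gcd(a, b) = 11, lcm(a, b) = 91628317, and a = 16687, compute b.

60401

a·b = gcd·lcm = 11·91628317 = 1007911487, so b = 1007911487/16687 = 60401.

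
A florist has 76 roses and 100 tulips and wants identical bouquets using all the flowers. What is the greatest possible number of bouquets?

4

76 = 2² · 19
100 = 2² · 5²
Common: 2² = 4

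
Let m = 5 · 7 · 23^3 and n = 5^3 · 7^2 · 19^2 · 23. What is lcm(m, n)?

26902757875

max exponent per prime: 5^3 · 7^2 · 19^2 · 23^3 = 26902757875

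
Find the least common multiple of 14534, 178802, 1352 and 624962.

14534 = 2 · 13² · 43; 178802 = 2 · 13² · 23²; 1352 = 2³ · 13²; 624962 = 2 · 13² · 43²
lcm takes max exponent of each prime: 2³ · 13² · 23² · 43² = 1322419592

1322419592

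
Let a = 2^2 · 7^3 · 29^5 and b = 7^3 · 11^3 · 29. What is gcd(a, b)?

min exponent per shared prime: 7^3 · 29 = 9947

9947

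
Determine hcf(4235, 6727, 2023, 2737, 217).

gcd(4235, 6727): 6727 = 1·4235 + 2492; 4235 = 1·2492 + 1743; 2492 = 1·1743 + 749; 1743 = 2·749 + 245; 749 = 3·245 + 14; 245 = 17·14 + 7; 14 = 2·7 + 0 → 7
gcd(7, 2023): 2023 = 289·7 + 0 → 7
gcd(7, 2737): 2737 = 391·7 + 0 → 7
gcd(7, 217): 217 = 31·7 + 0 → 7

7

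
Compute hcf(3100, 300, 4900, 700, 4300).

100

gcd(3100, 300): 3100 = 10·300 + 100; 300 = 3·100 + 0 → 100
gcd(100, 4900): 4900 = 49·100 + 0 → 100
gcd(100, 700): 700 = 7·100 + 0 → 100
gcd(100, 4300): 4300 = 43·100 + 0 → 100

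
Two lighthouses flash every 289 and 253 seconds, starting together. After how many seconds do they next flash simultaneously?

gcd first: 289 = 1·253 + 36; 253 = 7·36 + 1; 36 = 36·1 + 0 → gcd = 1
lcm = 289·253/gcd = 73117/1 = 73117

73117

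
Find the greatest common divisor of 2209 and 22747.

1

Euclid: 22747 = 10·2209 + 657; 2209 = 3·657 + 238; 657 = 2·238 + 181; 238 = 1·181 + 57; 181 = 3·57 + 10; 57 = 5·10 + 7; 10 = 1·7 + 3; 7 = 2·3 + 1; 3 = 3·1 + 0. Last nonzero remainder: 1.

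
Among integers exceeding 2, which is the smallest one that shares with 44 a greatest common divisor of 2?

6

44 = 2·22. Any t with gcd(t, 44) = 2 is a multiple of 2, say 2s, with s coprime to 22.
Need s > 2/2, so s ≥ 2. First s ≥ 2 with gcd(s, 22) = 1 is s = 3. Thus t = 2·3 = 6.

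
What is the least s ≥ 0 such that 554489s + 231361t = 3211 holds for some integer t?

Reduce mod 231361: 554489s ≡ 3211 (mod 231361). With g = gcd(554489, 231361) = 169 dividing 3211, divide through: 3281s ≡ 19 (mod 1369).
Since gcd(3281, 1369) = 1, s ≡ 19·(3281)⁻¹ ≡ 353 (mod 1369). Smallest non-negative: 353.

353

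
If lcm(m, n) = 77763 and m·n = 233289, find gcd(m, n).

gcd·lcm = product, so gcd = 233289/77763 = 3.

3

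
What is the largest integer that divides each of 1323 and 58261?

1323 = 3³ · 7²
58261 = 7² · 29 · 41
Common: 7² = 49

49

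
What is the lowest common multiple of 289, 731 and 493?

360383

289 = 17²; 731 = 17 · 43; 493 = 17 · 29
lcm takes max exponent of each prime: 17² · 29 · 43 = 360383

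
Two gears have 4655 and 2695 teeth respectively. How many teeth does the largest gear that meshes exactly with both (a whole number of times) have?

245

Euclid: 4655 = 1·2695 + 1960; 2695 = 1·1960 + 735; 1960 = 2·735 + 490; 735 = 1·490 + 245; 490 = 2·245 + 0. Last nonzero remainder: 245.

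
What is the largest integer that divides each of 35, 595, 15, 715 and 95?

5

gcd(35, 595): 595 = 17·35 + 0 → 35
gcd(35, 15): 35 = 2·15 + 5; 15 = 3·5 + 0 → 5
gcd(5, 715): 715 = 143·5 + 0 → 5
gcd(5, 95): 95 = 19·5 + 0 → 5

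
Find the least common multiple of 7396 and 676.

1249924

7396 = 2² · 43²; 676 = 2² · 13²
max exponents: 2² · 13² · 43² = 1249924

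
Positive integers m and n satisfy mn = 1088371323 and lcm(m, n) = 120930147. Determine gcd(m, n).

From gcd × lcm = mn: gcd = 1088371323 / 120930147 = 9.

9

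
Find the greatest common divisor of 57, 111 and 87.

3

gcd(57, 111): 111 = 1·57 + 54; 57 = 1·54 + 3; 54 = 18·3 + 0 → 3
gcd(3, 87): 87 = 29·3 + 0 → 3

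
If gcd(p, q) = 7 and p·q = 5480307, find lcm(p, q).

782901

For any two positive integers, gcd × lcm equals their product. Hence lcm = 5480307 / 7 = 782901.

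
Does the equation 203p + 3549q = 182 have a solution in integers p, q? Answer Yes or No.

Yes

By Bézout, 203p + 3549q = 182 has integer solutions iff gcd(203, 3549) | 182.
Euclid: 3549 = 17·203 + 98; 203 = 2·98 + 7; 98 = 14·7 + 0. gcd = 7; 182 mod 7 = 0. Yes.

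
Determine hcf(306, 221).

306 = 2 · 3² · 17
221 = 13 · 17
Common: 17 = 17

17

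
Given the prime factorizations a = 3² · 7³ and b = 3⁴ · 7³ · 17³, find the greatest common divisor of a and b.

min exponent per shared prime: 3² · 7³ = 3087

3087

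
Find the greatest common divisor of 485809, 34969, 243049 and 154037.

289

gcd(485809, 34969): 485809 = 13·34969 + 31212; 34969 = 1·31212 + 3757; 31212 = 8·3757 + 1156; 3757 = 3·1156 + 289; 1156 = 4·289 + 0 → 289
gcd(289, 243049): 243049 = 841·289 + 0 → 289
gcd(289, 154037): 154037 = 533·289 + 0 → 289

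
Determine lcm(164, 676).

gcd first: 676 = 4·164 + 20; 164 = 8·20 + 4; 20 = 5·4 + 0 → gcd = 4
lcm = 164·676/gcd = 110864/4 = 27716

27716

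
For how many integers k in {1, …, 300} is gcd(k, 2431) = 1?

237

Prime factors of 2431: 11, 13, 17. Count integers ≤ 300 divisible by none of them.
By inclusion–exclusion: 300 − ⌊300/11⌋ − ⌊300/13⌋ − ⌊300/17⌋ + ⌊300/143⌋ + ⌊300/187⌋ + ⌊300/221⌋ − ⌊300/2431⌋ = 237.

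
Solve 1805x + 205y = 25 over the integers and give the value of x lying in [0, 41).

25

Reduce mod 205: 1805x ≡ 25 (mod 205). With g = gcd(1805, 205) = 5 dividing 25, divide through: 361x ≡ 5 (mod 41).
Since gcd(361, 41) = 1, x ≡ 5·(361)⁻¹ ≡ 25 (mod 41). Smallest non-negative: 25.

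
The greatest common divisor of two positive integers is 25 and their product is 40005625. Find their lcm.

Since gcd(p,q)·lcm(p,q) = pq, lcm = 40005625/25 = 1600225.

1600225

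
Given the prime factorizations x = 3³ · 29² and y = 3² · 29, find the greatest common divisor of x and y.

261

min exponent per shared prime: 3² · 29 = 261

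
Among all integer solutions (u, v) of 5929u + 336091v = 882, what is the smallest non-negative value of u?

Reduce mod 336091: 5929u ≡ 882 (mod 336091). With g = gcd(5929, 336091) = 49 dividing 882, divide through: 121u ≡ 18 (mod 6859).
Since gcd(121, 6859) = 1, u ≡ 18·(121)⁻¹ ≡ 5442 (mod 6859). Smallest non-negative: 5442.

5442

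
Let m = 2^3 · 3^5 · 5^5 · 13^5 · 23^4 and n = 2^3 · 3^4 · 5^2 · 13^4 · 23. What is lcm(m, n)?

631210751808975000

max exponent per prime: 2^3 · 3^5 · 5^5 · 13^5 · 23^4 = 631210751808975000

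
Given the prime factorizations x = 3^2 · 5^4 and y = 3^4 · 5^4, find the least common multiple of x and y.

50625

max exponent per prime: 3^4 · 5^4 = 50625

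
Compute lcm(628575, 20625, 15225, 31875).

628575 = 3 · 5² · 17² · 29; 20625 = 3 · 5⁴ · 11; 15225 = 3 · 5² · 7 · 29; 31875 = 3 · 5⁴ · 17
lcm takes max exponent of each prime: 3 · 5⁴ · 7 · 11 · 17² · 29 = 1210006875

1210006875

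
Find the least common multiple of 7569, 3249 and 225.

68310225

7569 = 3² · 29²; 3249 = 3² · 19²; 225 = 3² · 5²
lcm takes max exponent of each prime: 3² · 5² · 19² · 29² = 68310225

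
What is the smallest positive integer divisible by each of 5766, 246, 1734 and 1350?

15372300150

lcm(5766, 246) = 5766·246/gcd = 1418436/6 = 236406
lcm(236406, 1734) = 236406·1734/gcd = 409928004/6 = 68321334
lcm(68321334, 1350) = 68321334·1350/gcd = 92233800900/6 = 15372300150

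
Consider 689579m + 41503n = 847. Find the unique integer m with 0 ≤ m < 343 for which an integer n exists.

252

Reduce mod 41503: 689579m ≡ 847 (mod 41503). With g = gcd(689579, 41503) = 121 dividing 847, divide through: 5699m ≡ 7 (mod 343).
Since gcd(5699, 343) = 1, m ≡ 7·(5699)⁻¹ ≡ 252 (mod 343). Smallest non-negative: 252.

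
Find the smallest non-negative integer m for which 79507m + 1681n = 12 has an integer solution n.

gcd(79507, 1681) = 1 (Euclid: 79507 = 47·1681 + 500; 1681 = 3·500 + 181; 500 = 2·181 + 138; 181 = 1·138 + 43; 138 = 3·43 + 9; 43 = 4·9 + 7; 9 = 1·7 + 2; 7 = 3·2 + 1; 2 = 2·1 + 0), and 1 | 12.
Extended Euclid: 79507·(-743) + 1681·(35142) = 1. Scale by 12: m₀ = -8916.
General solution m = m₀ + 1681t; reducing mod 1681 gives m = 1170 (and n = -55338).

1170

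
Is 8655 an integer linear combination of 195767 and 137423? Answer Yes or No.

gcd(195767, 137423): 195767 = 1·137423 + 58344; 137423 = 2·58344 + 20735; 58344 = 2·20735 + 16874; 20735 = 1·16874 + 3861; 16874 = 4·3861 + 1430; 3861 = 2·1430 + 1001; 1430 = 1·1001 + 429; 1001 = 2·429 + 143; 429 = 3·143 + 0 → 143
143 does not divide 8655, so a solution does not exist.

No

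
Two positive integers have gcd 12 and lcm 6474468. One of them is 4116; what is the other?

a·b = gcd·lcm = 12·6474468 = 77693616, so b = 77693616/4116 = 18876.

18876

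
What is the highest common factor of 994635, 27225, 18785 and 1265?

5

gcd(994635, 27225): 994635 = 36·27225 + 14535; 27225 = 1·14535 + 12690; 14535 = 1·12690 + 1845; 12690 = 6·1845 + 1620; 1845 = 1·1620 + 225; 1620 = 7·225 + 45; 225 = 5·45 + 0 → 45
gcd(45, 18785): 18785 = 417·45 + 20; 45 = 2·20 + 5; 20 = 4·5 + 0 → 5
gcd(5, 1265): 1265 = 253·5 + 0 → 5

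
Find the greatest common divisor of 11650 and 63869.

1

Euclid: 63869 = 5·11650 + 5619; 11650 = 2·5619 + 412; 5619 = 13·412 + 263; 412 = 1·263 + 149; 263 = 1·149 + 114; 149 = 1·114 + 35; 114 = 3·35 + 9; 35 = 3·9 + 8; 9 = 1·8 + 1; 8 = 8·1 + 0. Last nonzero remainder: 1.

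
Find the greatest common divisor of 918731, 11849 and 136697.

289

gcd(918731, 11849): 918731 = 77·11849 + 6358; 11849 = 1·6358 + 5491; 6358 = 1·5491 + 867; 5491 = 6·867 + 289; 867 = 3·289 + 0 → 289
gcd(289, 136697): 136697 = 473·289 + 0 → 289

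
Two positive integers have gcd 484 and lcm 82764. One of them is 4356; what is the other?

a·b = gcd·lcm = 484·82764 = 40057776, so b = 40057776/4356 = 9196.

9196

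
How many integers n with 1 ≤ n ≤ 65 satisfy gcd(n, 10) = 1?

Prime factors of 10: 2, 5. Count integers ≤ 65 divisible by none of them.
By inclusion–exclusion: 65 − ⌊65/2⌋ − ⌊65/5⌋ + ⌊65/10⌋ = 26.

26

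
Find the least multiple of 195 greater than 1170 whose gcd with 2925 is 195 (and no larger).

1365

Multiples of 195 above 1170: 195·7, 195·8, … . Need the cofactor coprime to 2925/195 = 15.
Checking s = 7, 8, … the first with gcd(s, 15) = 1 is s = 7, giving 1365.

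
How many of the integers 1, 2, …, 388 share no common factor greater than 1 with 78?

119

Prime factors of 78: 2, 3, 13. Count integers ≤ 388 divisible by none of them.
By inclusion–exclusion: 388 − ⌊388/2⌋ − ⌊388/3⌋ − ⌊388/13⌋ + ⌊388/6⌋ + ⌊388/26⌋ + ⌊388/39⌋ − ⌊388/78⌋ = 119.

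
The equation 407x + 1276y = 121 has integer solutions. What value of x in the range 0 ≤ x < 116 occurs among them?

63

gcd(407, 1276) = 11 (Euclid: 1276 = 3·407 + 55; 407 = 7·55 + 22; 55 = 2·22 + 11; 22 = 2·11 + 0), and 11 | 121.
Extended Euclid: 407·(-47) + 1276·(15) = 11. Scale by 11: x₀ = -517.
General solution x = x₀ + 116t; reducing mod 116 gives x = 63 (and y = -20).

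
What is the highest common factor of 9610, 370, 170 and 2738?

9610 = 2 · 5 · 31²; 370 = 2 · 5 · 37; 170 = 2 · 5 · 17; 2738 = 2 · 37²
gcd takes min exponent of each prime: 2 = 2

2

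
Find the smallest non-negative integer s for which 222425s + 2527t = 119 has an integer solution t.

gcd(222425, 2527) = 7 (Euclid: 222425 = 88·2527 + 49; 2527 = 51·49 + 28; 49 = 1·28 + 21; 28 = 1·21 + 7; 21 = 3·7 + 0), and 7 | 119.
Extended Euclid: 222425·(-103) + 2527·(9066) = 7. Scale by 17: s₀ = -1751.
General solution s = s₀ + 361k; reducing mod 361 gives s = 54 (and t = -4753).

54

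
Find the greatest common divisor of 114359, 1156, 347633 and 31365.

17

114359 = 7 · 17 · 31²; 1156 = 2² · 17²; 347633 = 11² · 13² · 17; 31365 = 3² · 5 · 17 · 41
gcd takes min exponent of each prime: 17 = 17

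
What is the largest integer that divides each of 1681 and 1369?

1

1681 = 41²
1369 = 37²
Common: 1 = 1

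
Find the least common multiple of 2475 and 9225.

101475

gcd first: 9225 = 3·2475 + 1800; 2475 = 1·1800 + 675; 1800 = 2·675 + 450; 675 = 1·450 + 225; 450 = 2·225 + 0 → gcd = 225
lcm = 2475·9225/gcd = 22831875/225 = 101475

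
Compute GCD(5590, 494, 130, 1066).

26

gcd(5590, 494): 5590 = 11·494 + 156; 494 = 3·156 + 26; 156 = 6·26 + 0 → 26
gcd(26, 130): 130 = 5·26 + 0 → 26
gcd(26, 1066): 1066 = 41·26 + 0 → 26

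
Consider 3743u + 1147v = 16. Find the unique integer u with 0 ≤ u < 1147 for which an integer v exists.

866

Euclid: 3743 = 3·1147 + 302; 1147 = 3·302 + 241; 302 = 1·241 + 61; 241 = 3·61 + 58; 61 = 1·58 + 3; 58 = 19·3 + 1; 3 = 3·1 + 0 → gcd = 1; 16 = 1·16.
Back-substitution yields 3743·(-376) + 1147·(1227) = 1, so one solution is u = -376·16 = -6016, v = 1227·16 = 19632.
Solutions in u differ by 1147/1 = 1147; the one in [0, 1147) is -6016 mod 1147 = 866.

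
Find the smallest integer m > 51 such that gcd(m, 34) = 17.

34 = 17·2. Any m with gcd(m, 34) = 17 is a multiple of 17, say 17s, with s coprime to 2.
Need s > 51/17, so s ≥ 4. First s ≥ 4 with gcd(s, 2) = 1 is s = 5. Thus m = 17·5 = 85.

85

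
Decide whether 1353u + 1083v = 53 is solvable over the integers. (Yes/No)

gcd(1353, 1083): 1353 = 1·1083 + 270; 1083 = 4·270 + 3; 270 = 90·3 + 0 → 3
3 does not divide 53, so a solution does not exist.

No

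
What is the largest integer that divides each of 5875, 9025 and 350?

25

gcd(5875, 9025): 9025 = 1·5875 + 3150; 5875 = 1·3150 + 2725; 3150 = 1·2725 + 425; 2725 = 6·425 + 175; 425 = 2·175 + 75; 175 = 2·75 + 25; 75 = 3·25 + 0 → 25
gcd(25, 350): 350 = 14·25 + 0 → 25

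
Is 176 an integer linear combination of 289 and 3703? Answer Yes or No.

Yes

gcd(289, 3703): 3703 = 12·289 + 235; 289 = 1·235 + 54; 235 = 4·54 + 19; 54 = 2·19 + 16; 19 = 1·16 + 3; 16 = 5·3 + 1; 3 = 3·1 + 0 → 1
1 divides 176, so a solution exists.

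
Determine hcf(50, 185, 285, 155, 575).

5

gcd(50, 185): 185 = 3·50 + 35; 50 = 1·35 + 15; 35 = 2·15 + 5; 15 = 3·5 + 0 → 5
gcd(5, 285): 285 = 57·5 + 0 → 5
gcd(5, 155): 155 = 31·5 + 0 → 5
gcd(5, 575): 575 = 115·5 + 0 → 5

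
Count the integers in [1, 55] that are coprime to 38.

27

Prime factors of 38: 2, 19. Count integers ≤ 55 divisible by none of them.
By inclusion–exclusion: 55 − ⌊55/2⌋ − ⌊55/19⌋ + ⌊55/38⌋ = 27.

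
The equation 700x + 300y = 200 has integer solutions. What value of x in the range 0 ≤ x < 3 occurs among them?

2

Euclid: 700 = 2·300 + 100; 300 = 3·100 + 0 → gcd = 100; 200 = 100·2.
Back-substitution yields 700·(1) + 300·(-2) = 100, so one solution is x = 1·2 = 2, y = -2·2 = -4.
Solutions in x differ by 300/100 = 3; the one in [0, 3) is 2 mod 3 = 2.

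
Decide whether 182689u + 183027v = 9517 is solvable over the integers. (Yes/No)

No

gcd(182689, 183027): 183027 = 1·182689 + 338; 182689 = 540·338 + 169; 338 = 2·169 + 0 → 169
169 does not divide 9517, so a solution does not exist.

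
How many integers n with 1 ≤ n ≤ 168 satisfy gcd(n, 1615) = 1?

1615 = 5·17·19. Inclusion–exclusion on these primes:
168 − ⌊168/5⌋ − ⌊168/17⌋ − ⌊168/19⌋ + ⌊168/85⌋ + ⌊168/95⌋ + ⌊168/323⌋ − ⌊168/1615⌋ = 120

120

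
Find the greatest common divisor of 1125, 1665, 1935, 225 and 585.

gcd(1125, 1665): 1665 = 1·1125 + 540; 1125 = 2·540 + 45; 540 = 12·45 + 0 → 45
gcd(45, 1935): 1935 = 43·45 + 0 → 45
gcd(45, 225): 225 = 5·45 + 0 → 45
gcd(45, 585): 585 = 13·45 + 0 → 45

45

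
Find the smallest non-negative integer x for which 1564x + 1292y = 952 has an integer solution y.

Euclid: 1564 = 1·1292 + 272; 1292 = 4·272 + 204; 272 = 1·204 + 68; 204 = 3·68 + 0 → gcd = 68; 952 = 68·14.
Back-substitution yields 1564·(5) + 1292·(-6) = 68, so one solution is x = 5·14 = 70, y = -6·14 = -84.
Solutions in x differ by 1292/68 = 19; the one in [0, 19) is 70 mod 19 = 13.

13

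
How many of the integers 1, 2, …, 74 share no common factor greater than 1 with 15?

40

15 = 3·5. Inclusion–exclusion on these primes:
74 − ⌊74/3⌋ − ⌊74/5⌋ + ⌊74/15⌋ = 40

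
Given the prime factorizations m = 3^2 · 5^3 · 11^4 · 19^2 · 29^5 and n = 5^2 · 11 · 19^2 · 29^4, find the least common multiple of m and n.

121960853365217625

max exponent per prime: 3^2 · 5^3 · 11^4 · 19^2 · 29^5 = 121960853365217625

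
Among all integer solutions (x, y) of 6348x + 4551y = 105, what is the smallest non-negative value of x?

190

gcd(6348, 4551) = 3 (Euclid: 6348 = 1·4551 + 1797; 4551 = 2·1797 + 957; 1797 = 1·957 + 840; 957 = 1·840 + 117; 840 = 7·117 + 21; 117 = 5·21 + 12; 21 = 1·12 + 9; 12 = 1·9 + 3; 9 = 3·3 + 0), and 3 | 105.
Extended Euclid: 6348·(-428) + 4551·(597) = 3. Scale by 35: x₀ = -14980.
General solution x = x₀ + 1517t; reducing mod 1517 gives x = 190 (and y = -265).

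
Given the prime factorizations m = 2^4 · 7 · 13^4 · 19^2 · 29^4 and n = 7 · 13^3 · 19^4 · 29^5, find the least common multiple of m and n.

8550584933184567728

max exponent per prime: 2^4 · 7 · 13^4 · 19^4 · 29^5 = 8550584933184567728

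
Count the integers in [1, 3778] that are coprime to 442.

Prime factors of 442: 2, 13, 17. Count integers ≤ 3778 divisible by none of them.
By inclusion–exclusion: 3778 − ⌊3778/2⌋ − ⌊3778/13⌋ − ⌊3778/17⌋ + ⌊3778/26⌋ + ⌊3778/34⌋ + ⌊3778/221⌋ − ⌊3778/442⌋ = 1642.

1642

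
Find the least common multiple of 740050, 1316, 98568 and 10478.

62865345722470200

740050 = 2 · 5² · 19² · 41; 1316 = 2² · 7 · 47; 98568 = 2³ · 3² · 37²; 10478 = 2 · 13² · 31
lcm takes max exponent of each prime: 2³ · 3² · 5² · 7 · 13² · 19² · 31 · 37² · 41 · 47 = 62865345722470200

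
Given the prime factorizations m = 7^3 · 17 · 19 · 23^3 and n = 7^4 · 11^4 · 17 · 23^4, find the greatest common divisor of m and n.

70945777

min exponent per shared prime: 7^3 · 17 · 23^3 = 70945777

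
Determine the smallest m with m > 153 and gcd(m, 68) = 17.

187

68 = 17·4. Any m with gcd(m, 68) = 17 is a multiple of 17, say 17s, with s coprime to 4.
Need s > 153/17, so s ≥ 10. First s ≥ 10 with gcd(s, 4) = 1 is s = 11. Thus m = 17·11 = 187.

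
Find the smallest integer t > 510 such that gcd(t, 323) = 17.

gcd(t, 323) = 17 forces 17 | t; write t = 17s. Then gcd(17s, 17·19) = 17·gcd(s, 19), so need gcd(s, 19) = 1.
17s > 510 gives s ≥ 31. The least s ≥ 31 coprime to 19 is 31, so t = 17·31 = 527.

527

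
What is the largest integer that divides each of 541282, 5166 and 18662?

14

gcd(541282, 5166): 541282 = 104·5166 + 4018; 5166 = 1·4018 + 1148; 4018 = 3·1148 + 574; 1148 = 2·574 + 0 → 574
gcd(574, 18662): 18662 = 32·574 + 294; 574 = 1·294 + 280; 294 = 1·280 + 14; 280 = 20·14 + 0 → 14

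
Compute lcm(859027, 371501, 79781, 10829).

25543347381643

lcm(859027, 371501) = 859027·371501/gcd = 319129389527/221 = 1444024387
lcm(1444024387, 79781) = 1444024387·79781/gcd = 115205709619247/221 = 521292803707
lcm(521292803707, 10829) = 521292803707·10829/gcd = 5645079771343103/221 = 25543347381643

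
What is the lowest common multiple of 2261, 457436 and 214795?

lcm(2261, 457436) = 2261·457436/gcd = 1034262796/119 = 8691284
lcm(8691284, 214795) = 8691284·214795/gcd = 1866844346780/2261 = 825671980

825671980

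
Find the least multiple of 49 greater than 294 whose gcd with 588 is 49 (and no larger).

588 = 49·12. Any a with gcd(a, 588) = 49 is a multiple of 49, say 49s, with s coprime to 12.
Need s > 294/49, so s ≥ 7. First s ≥ 7 with gcd(s, 12) = 1 is s = 7. Thus a = 49·7 = 343.

343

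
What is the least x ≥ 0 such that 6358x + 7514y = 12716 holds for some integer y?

2

gcd(6358, 7514) = 578 (Euclid: 7514 = 1·6358 + 1156; 6358 = 5·1156 + 578; 1156 = 2·578 + 0), and 578 | 12716.
Extended Euclid: 6358·(6) + 7514·(-5) = 578. Scale by 22: x₀ = 132.
General solution x = x₀ + 13t; reducing mod 13 gives x = 2 (and y = 0).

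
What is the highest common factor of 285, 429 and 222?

3

285 = 3 · 5 · 19; 429 = 3 · 11 · 13; 222 = 2 · 3 · 37
gcd takes min exponent of each prime: 3 = 3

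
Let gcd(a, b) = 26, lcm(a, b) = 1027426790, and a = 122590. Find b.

217906

a·b = gcd·lcm = 26·1027426790 = 26713096540, so b = 26713096540/122590 = 217906.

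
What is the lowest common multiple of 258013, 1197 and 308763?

7456317687

lcm(258013, 1197) = 258013·1197/gcd = 308841561/7 = 44120223
lcm(44120223, 308763) = 44120223·308763/gcd = 13622692414149/1827 = 7456317687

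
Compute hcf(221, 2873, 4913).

221 = 13 · 17; 2873 = 13² · 17; 4913 = 17³
gcd takes min exponent of each prime: 17 = 17

17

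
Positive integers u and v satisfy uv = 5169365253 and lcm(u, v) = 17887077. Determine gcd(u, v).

289

From gcd × lcm = uv: gcd = 5169365253 / 17887077 = 289.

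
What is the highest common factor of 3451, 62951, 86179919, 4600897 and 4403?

119

gcd(3451, 62951): 62951 = 18·3451 + 833; 3451 = 4·833 + 119; 833 = 7·119 + 0 → 119
gcd(119, 86179919): 86179919 = 724201·119 + 0 → 119
gcd(119, 4600897): 4600897 = 38663·119 + 0 → 119
gcd(119, 4403): 4403 = 37·119 + 0 → 119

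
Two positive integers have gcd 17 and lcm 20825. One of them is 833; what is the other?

Using uv = gcd(u,v)·lcm(u,v) = 17·20825 = 354025, we get v = 354025/833 = 425.

425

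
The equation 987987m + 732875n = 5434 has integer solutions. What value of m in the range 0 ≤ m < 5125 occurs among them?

4832

gcd(987987, 732875) = 143 (Euclid: 987987 = 1·732875 + 255112; 732875 = 2·255112 + 222651; 255112 = 1·222651 + 32461; 222651 = 6·32461 + 27885; 32461 = 1·27885 + 4576; 27885 = 6·4576 + 429; 4576 = 10·429 + 286; 429 = 1·286 + 143; 286 = 2·143 + 0), and 143 | 5434.
Extended Euclid: 987987·(-1761) + 732875·(2374) = 143. Scale by 38: m₀ = -66918.
General solution m = m₀ + 5125t; reducing mod 5125 gives m = 4832 (and n = -6514).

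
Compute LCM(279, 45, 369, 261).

279 = 3² · 31; 45 = 3² · 5; 369 = 3² · 41; 261 = 3² · 29
lcm takes max exponent of each prime: 3² · 5 · 29 · 31 · 41 = 1658655

1658655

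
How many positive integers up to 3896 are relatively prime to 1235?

2725

1235 = 5·13·19. Inclusion–exclusion on these primes:
3896 − ⌊3896/5⌋ − ⌊3896/13⌋ − ⌊3896/19⌋ + ⌊3896/65⌋ + ⌊3896/95⌋ + ⌊3896/247⌋ − ⌊3896/1235⌋ = 2725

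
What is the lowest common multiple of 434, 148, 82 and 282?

lcm(434, 148) = 434·148/gcd = 64232/2 = 32116
lcm(32116, 82) = 32116·82/gcd = 2633512/2 = 1316756
lcm(1316756, 282) = 1316756·282/gcd = 371325192/2 = 185662596

185662596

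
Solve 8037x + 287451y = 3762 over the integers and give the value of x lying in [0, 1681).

72

Euclid: 287451 = 35·8037 + 6156; 8037 = 1·6156 + 1881; 6156 = 3·1881 + 513; 1881 = 3·513 + 342; 513 = 1·342 + 171; 342 = 2·171 + 0 → gcd = 171; 3762 = 171·22.
Back-substitution yields 8037·(-608) + 287451·(17) = 171, so one solution is x = -608·22 = -13376, y = 17·22 = 374.
Solutions in x differ by 287451/171 = 1681; the one in [0, 1681) is -13376 mod 1681 = 72.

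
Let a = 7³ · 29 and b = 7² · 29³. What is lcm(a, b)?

8365427

max exponent per prime: 7³ · 29³ = 8365427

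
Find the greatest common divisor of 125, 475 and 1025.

25

125 = 5³; 475 = 5² · 19; 1025 = 5² · 41
gcd takes min exponent of each prime: 5² = 25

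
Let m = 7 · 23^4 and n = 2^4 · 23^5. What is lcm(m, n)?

max exponent per prime: 2^4 · 7 · 23^5 = 720870416

720870416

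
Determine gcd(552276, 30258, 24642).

gcd(552276, 30258): 552276 = 18·30258 + 7632; 30258 = 3·7632 + 7362; 7632 = 1·7362 + 270; 7362 = 27·270 + 72; 270 = 3·72 + 54; 72 = 1·54 + 18; 54 = 3·18 + 0 → 18
gcd(18, 24642): 24642 = 1369·18 + 0 → 18

18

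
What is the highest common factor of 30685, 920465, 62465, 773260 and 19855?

gcd(30685, 920465): 920465 = 29·30685 + 30600; 30685 = 1·30600 + 85; 30600 = 360·85 + 0 → 85
gcd(85, 62465): 62465 = 734·85 + 75; 85 = 1·75 + 10; 75 = 7·10 + 5; 10 = 2·5 + 0 → 5
gcd(5, 773260): 773260 = 154652·5 + 0 → 5
gcd(5, 19855): 19855 = 3971·5 + 0 → 5

5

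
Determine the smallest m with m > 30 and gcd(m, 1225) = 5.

40

Multiples of 5 above 30: 5·7, 5·8, … . Need the cofactor coprime to 1225/5 = 245.
Checking s = 7, 8, … the first with gcd(s, 245) = 1 is s = 8, giving 40.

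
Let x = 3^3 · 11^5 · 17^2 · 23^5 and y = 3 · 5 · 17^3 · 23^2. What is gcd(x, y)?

458643

min exponent per shared prime: 3 · 17^2 · 23^2 = 458643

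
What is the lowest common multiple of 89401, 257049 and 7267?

89401 = 13² · 23²; 257049 = 3² · 13⁴; 7267 = 13² · 43
lcm takes max exponent of each prime: 3² · 13⁴ · 23² · 43 = 5847093603

5847093603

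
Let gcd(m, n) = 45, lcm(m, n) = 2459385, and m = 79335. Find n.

1395

m·n = gcd·lcm = 45·2459385 = 110672325, so n = 110672325/79335 = 1395.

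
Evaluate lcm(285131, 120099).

gcd first: 285131 = 2·120099 + 44933; 120099 = 2·44933 + 30233; 44933 = 1·30233 + 14700; 30233 = 2·14700 + 833; 14700 = 17·833 + 539; 833 = 1·539 + 294; 539 = 1·294 + 245; 294 = 1·245 + 49; 245 = 5·49 + 0 → gcd = 49
lcm = 285131·120099/gcd = 34243947969/49 = 698856081

698856081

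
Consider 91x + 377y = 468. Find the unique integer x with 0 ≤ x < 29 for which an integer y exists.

Reduce mod 377: 91x ≡ 468 (mod 377). With g = gcd(91, 377) = 13 dividing 468, divide through: 7x ≡ 36 (mod 29).
Since gcd(7, 29) = 1, x ≡ 36·(7)⁻¹ ≡ 1 (mod 29). Smallest non-negative: 1.

1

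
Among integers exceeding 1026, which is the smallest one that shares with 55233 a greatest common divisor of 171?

55233 = 171·323. Any t with gcd(t, 55233) = 171 is a multiple of 171, say 171s, with s coprime to 323.
Need s > 1026/171, so s ≥ 7. First s ≥ 7 with gcd(s, 323) = 1 is s = 7. Thus t = 171·7 = 1197.

1197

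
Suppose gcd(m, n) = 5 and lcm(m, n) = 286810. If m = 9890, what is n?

145

Using mn = gcd(m,n)·lcm(m,n) = 5·286810 = 1434050, we get n = 1434050/9890 = 145.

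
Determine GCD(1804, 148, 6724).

4

gcd(1804, 148): 1804 = 12·148 + 28; 148 = 5·28 + 8; 28 = 3·8 + 4; 8 = 2·4 + 0 → 4
gcd(4, 6724): 6724 = 1681·4 + 0 → 4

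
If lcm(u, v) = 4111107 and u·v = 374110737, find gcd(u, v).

91

From gcd × lcm = uv: gcd = 374110737 / 4111107 = 91.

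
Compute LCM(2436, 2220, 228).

lcm(2436, 2220) = 2436·2220/gcd = 5407920/12 = 450660
lcm(450660, 228) = 450660·228/gcd = 102750480/12 = 8562540

8562540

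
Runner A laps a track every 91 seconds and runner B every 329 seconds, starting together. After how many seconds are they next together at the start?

gcd first: 329 = 3·91 + 56; 91 = 1·56 + 35; 56 = 1·35 + 21; 35 = 1·21 + 14; 21 = 1·14 + 7; 14 = 2·7 + 0 → gcd = 7
lcm = 91·329/gcd = 29939/7 = 4277

4277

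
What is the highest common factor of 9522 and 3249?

9

9522 = 2 · 3² · 23²
3249 = 3² · 19²
Common: 3² = 9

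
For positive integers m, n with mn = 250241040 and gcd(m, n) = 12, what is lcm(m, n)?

For any two positive integers, gcd × lcm equals their product. Hence lcm = 250241040 / 12 = 20853420.

20853420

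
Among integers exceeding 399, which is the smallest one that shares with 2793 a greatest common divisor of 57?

Multiples of 57 above 399: 57·8, 57·9, … . Need the cofactor coprime to 2793/57 = 49.
Checking s = 8, 9, … the first with gcd(s, 49) = 1 is s = 8, giving 456.

456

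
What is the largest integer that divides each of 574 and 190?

Euclid: 574 = 3·190 + 4; 190 = 47·4 + 2; 4 = 2·2 + 0. Last nonzero remainder: 2.

2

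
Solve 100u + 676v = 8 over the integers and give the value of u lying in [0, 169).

Reduce mod 676: 100u ≡ 8 (mod 676). With g = gcd(100, 676) = 4 dividing 8, divide through: 25u ≡ 2 (mod 169).
Since gcd(25, 169) = 1, u ≡ 2·(25)⁻¹ ≡ 115 (mod 169). Smallest non-negative: 115.

115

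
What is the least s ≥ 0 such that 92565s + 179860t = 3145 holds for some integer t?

gcd(92565, 179860) = 85 (Euclid: 179860 = 1·92565 + 87295; 92565 = 1·87295 + 5270; 87295 = 16·5270 + 2975; 5270 = 1·2975 + 2295; 2975 = 1·2295 + 680; 2295 = 3·680 + 255; 680 = 2·255 + 170; 255 = 1·170 + 85; 170 = 2·85 + 0), and 85 | 3145.
Extended Euclid: 92565·(785) + 179860·(-404) = 85. Scale by 37: s₀ = 29045.
General solution s = s₀ + 2116k; reducing mod 2116 gives s = 1537 (and t = -791).

1537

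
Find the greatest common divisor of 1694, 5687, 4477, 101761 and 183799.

121

gcd(1694, 5687): 5687 = 3·1694 + 605; 1694 = 2·605 + 484; 605 = 1·484 + 121; 484 = 4·121 + 0 → 121
gcd(121, 4477): 4477 = 37·121 + 0 → 121
gcd(121, 101761): 101761 = 841·121 + 0 → 121
gcd(121, 183799): 183799 = 1519·121 + 0 → 121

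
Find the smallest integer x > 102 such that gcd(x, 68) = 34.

170

gcd(x, 68) = 34 forces 34 | x; write x = 34s. Then gcd(34s, 34·2) = 34·gcd(s, 2), so need gcd(s, 2) = 1.
34s > 102 gives s ≥ 4. The least s ≥ 4 coprime to 2 is 5, so x = 34·5 = 170.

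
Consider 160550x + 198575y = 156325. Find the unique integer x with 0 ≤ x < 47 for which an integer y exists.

Reduce mod 198575: 160550x ≡ 156325 (mod 198575). With g = gcd(160550, 198575) = 4225 dividing 156325, divide through: 38x ≡ 37 (mod 47).
Since gcd(38, 47) = 1, x ≡ 37·(38)⁻¹ ≡ 22 (mod 47). Smallest non-negative: 22.

22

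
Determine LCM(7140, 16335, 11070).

318793860

7140 = 2² · 3 · 5 · 7 · 17; 16335 = 3³ · 5 · 11²; 11070 = 2 · 3³ · 5 · 41
lcm takes max exponent of each prime: 2² · 3³ · 5 · 7 · 11² · 17 · 41 = 318793860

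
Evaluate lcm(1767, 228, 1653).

1767 = 3 · 19 · 31; 228 = 2² · 3 · 19; 1653 = 3 · 19 · 29
lcm takes max exponent of each prime: 2² · 3 · 19 · 29 · 31 = 204972

204972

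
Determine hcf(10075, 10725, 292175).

10075 = 5² · 13 · 31; 10725 = 3 · 5² · 11 · 13; 292175 = 5² · 13 · 29 · 31
gcd takes min exponent of each prime: 5² · 13 = 325

325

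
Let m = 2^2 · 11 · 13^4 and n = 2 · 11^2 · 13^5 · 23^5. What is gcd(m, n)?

min exponent per shared prime: 2 · 11 · 13^4 = 628342

628342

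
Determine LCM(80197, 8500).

681674500

80197 = 13 · 31 · 199; 8500 = 2² · 5³ · 17
max exponents: 2² · 5³ · 13 · 17 · 31 · 199 = 681674500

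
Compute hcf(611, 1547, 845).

611 = 13 · 47; 1547 = 7 · 13 · 17; 845 = 5 · 13²
gcd takes min exponent of each prime: 13 = 13

13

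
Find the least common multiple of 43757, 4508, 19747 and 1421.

47047701428

43757 = 7² · 19 · 47; 4508 = 2² · 7² · 23; 19747 = 7² · 13 · 31; 1421 = 7² · 29
lcm takes max exponent of each prime: 2² · 7² · 13 · 19 · 23 · 29 · 31 · 47 = 47047701428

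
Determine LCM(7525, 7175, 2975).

lcm(7525, 7175) = 7525·7175/gcd = 53991875/175 = 308525
lcm(308525, 2975) = 308525·2975/gcd = 917861875/175 = 5244925

5244925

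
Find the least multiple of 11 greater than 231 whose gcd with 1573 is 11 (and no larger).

253

gcd(k, 1573) = 11 forces 11 | k; write k = 11s. Then gcd(11s, 11·143) = 11·gcd(s, 143), so need gcd(s, 143) = 1.
11s > 231 gives s ≥ 22. The least s ≥ 22 coprime to 143 is 23, so k = 11·23 = 253.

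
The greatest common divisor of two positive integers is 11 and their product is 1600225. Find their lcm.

145475

Since gcd(u,v)·lcm(u,v) = uv, lcm = 1600225/11 = 145475.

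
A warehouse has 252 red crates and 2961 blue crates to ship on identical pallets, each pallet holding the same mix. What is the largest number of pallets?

252 = 2² · 3² · 7
2961 = 3² · 7 · 47
Common: 3² · 7 = 63

63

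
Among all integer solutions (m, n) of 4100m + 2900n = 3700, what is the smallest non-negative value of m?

20

gcd(4100, 2900) = 100 (Euclid: 4100 = 1·2900 + 1200; 2900 = 2·1200 + 500; 1200 = 2·500 + 200; 500 = 2·200 + 100; 200 = 2·100 + 0), and 100 | 3700.
Extended Euclid: 4100·(-12) + 2900·(17) = 100. Scale by 37: m₀ = -444.
General solution m = m₀ + 29t; reducing mod 29 gives m = 20 (and n = -27).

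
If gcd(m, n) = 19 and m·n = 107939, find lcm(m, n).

For any two positive integers, gcd × lcm equals their product. Hence lcm = 107939 / 19 = 5681.

5681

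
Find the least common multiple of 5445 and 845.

920205

gcd first: 5445 = 6·845 + 375; 845 = 2·375 + 95; 375 = 3·95 + 90; 95 = 1·90 + 5; 90 = 18·5 + 0 → gcd = 5
lcm = 5445·845/gcd = 4601025/5 = 920205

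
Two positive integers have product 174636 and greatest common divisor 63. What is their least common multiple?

2772

Since gcd(a,b)·lcm(a,b) = ab, lcm = 174636/63 = 2772.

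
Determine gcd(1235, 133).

19

1235 = 5 · 13 · 19
133 = 7 · 19
Common: 19 = 19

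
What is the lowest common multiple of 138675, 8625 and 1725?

lcm(138675, 8625) = 138675·8625/gcd = 1196071875/75 = 15947625
lcm(15947625, 1725) = 15947625·1725/gcd = 27509653125/1725 = 15947625

15947625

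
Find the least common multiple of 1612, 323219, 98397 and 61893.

lcm(1612, 323219) = 1612·323219/gcd = 521029028/13 = 40079156
lcm(40079156, 98397) = 40079156·98397/gcd = 3943668712932/13 = 303359131764
lcm(303359131764, 61893) = 303359131764·61893/gcd = 18775806742269252/61893 = 303359131764

303359131764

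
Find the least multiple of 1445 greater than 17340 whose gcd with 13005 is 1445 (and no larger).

18785

gcd(t, 13005) = 1445 forces 1445 | t; write t = 1445s. Then gcd(1445s, 1445·9) = 1445·gcd(s, 9), so need gcd(s, 9) = 1.
1445s > 17340 gives s ≥ 13. The least s ≥ 13 coprime to 9 is 13, so t = 1445·13 = 18785.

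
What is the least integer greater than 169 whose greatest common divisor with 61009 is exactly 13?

61009 = 13·4693. Any a with gcd(a, 61009) = 13 is a multiple of 13, say 13s, with s coprime to 4693.
Need s > 169/13, so s ≥ 14. First s ≥ 14 with gcd(s, 4693) = 1 is s = 14. Thus a = 13·14 = 182.

182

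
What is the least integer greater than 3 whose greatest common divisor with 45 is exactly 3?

45 = 3·15. Any k with gcd(k, 45) = 3 is a multiple of 3, say 3s, with s coprime to 15.
Need s > 3/3, so s ≥ 2. First s ≥ 2 with gcd(s, 15) = 1 is s = 2. Thus k = 3·2 = 6.

6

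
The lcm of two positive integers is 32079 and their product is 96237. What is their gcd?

From gcd × lcm = pq: gcd = 96237 / 32079 = 3.

3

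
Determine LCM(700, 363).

254100

gcd first: 700 = 1·363 + 337; 363 = 1·337 + 26; 337 = 12·26 + 25; 26 = 1·25 + 1; 25 = 25·1 + 0 → gcd = 1
lcm = 700·363/gcd = 254100/1 = 254100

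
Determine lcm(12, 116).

gcd first: 116 = 9·12 + 8; 12 = 1·8 + 4; 8 = 2·4 + 0 → gcd = 4
lcm = 12·116/gcd = 1392/4 = 348

348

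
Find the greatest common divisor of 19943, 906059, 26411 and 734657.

539

gcd(19943, 906059): 906059 = 45·19943 + 8624; 19943 = 2·8624 + 2695; 8624 = 3·2695 + 539; 2695 = 5·539 + 0 → 539
gcd(539, 26411): 26411 = 49·539 + 0 → 539
gcd(539, 734657): 734657 = 1363·539 + 0 → 539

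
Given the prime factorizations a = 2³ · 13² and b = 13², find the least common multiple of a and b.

max exponent per prime: 2³ · 13² = 1352

1352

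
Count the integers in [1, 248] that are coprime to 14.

14 = 2·7. Inclusion–exclusion on these primes:
248 − ⌊248/2⌋ − ⌊248/7⌋ + ⌊248/14⌋ = 106

106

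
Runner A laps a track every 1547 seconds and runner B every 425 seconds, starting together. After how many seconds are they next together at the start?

38675

gcd first: 1547 = 3·425 + 272; 425 = 1·272 + 153; 272 = 1·153 + 119; 153 = 1·119 + 34; 119 = 3·34 + 17; 34 = 2·17 + 0 → gcd = 17
lcm = 1547·425/gcd = 657475/17 = 38675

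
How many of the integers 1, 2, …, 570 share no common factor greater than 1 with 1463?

421

Prime factors of 1463: 7, 11, 19. Count integers ≤ 570 divisible by none of them.
By inclusion–exclusion: 570 − ⌊570/7⌋ − ⌊570/11⌋ − ⌊570/19⌋ + ⌊570/77⌋ + ⌊570/133⌋ + ⌊570/209⌋ − ⌊570/1463⌋ = 421.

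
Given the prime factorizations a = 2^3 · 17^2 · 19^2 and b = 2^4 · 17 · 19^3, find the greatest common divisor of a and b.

min exponent per shared prime: 2^3 · 17 · 19^2 = 49096

49096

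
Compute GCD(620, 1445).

5

Euclid: 1445 = 2·620 + 205; 620 = 3·205 + 5; 205 = 41·5 + 0. Last nonzero remainder: 5.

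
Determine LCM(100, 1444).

36100

gcd first: 1444 = 14·100 + 44; 100 = 2·44 + 12; 44 = 3·12 + 8; 12 = 1·8 + 4; 8 = 2·4 + 0 → gcd = 4
lcm = 100·1444/gcd = 144400/4 = 36100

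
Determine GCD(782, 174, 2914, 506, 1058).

782 = 2 · 17 · 23; 174 = 2 · 3 · 29; 2914 = 2 · 31 · 47; 506 = 2 · 11 · 23; 1058 = 2 · 23²
gcd takes min exponent of each prime: 2 = 2

2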